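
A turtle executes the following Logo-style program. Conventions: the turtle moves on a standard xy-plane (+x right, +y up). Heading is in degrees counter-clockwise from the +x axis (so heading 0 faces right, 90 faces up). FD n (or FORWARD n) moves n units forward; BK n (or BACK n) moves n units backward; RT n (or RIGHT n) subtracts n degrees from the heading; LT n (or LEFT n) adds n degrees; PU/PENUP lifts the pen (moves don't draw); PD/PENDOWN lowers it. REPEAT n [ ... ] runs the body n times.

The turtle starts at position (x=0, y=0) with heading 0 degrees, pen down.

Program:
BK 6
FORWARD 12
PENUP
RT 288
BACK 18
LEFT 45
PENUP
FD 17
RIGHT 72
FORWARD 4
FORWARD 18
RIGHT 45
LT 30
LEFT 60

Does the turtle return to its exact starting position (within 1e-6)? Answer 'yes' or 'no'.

Executing turtle program step by step:
Start: pos=(0,0), heading=0, pen down
BK 6: (0,0) -> (-6,0) [heading=0, draw]
FD 12: (-6,0) -> (6,0) [heading=0, draw]
PU: pen up
RT 288: heading 0 -> 72
BK 18: (6,0) -> (0.438,-17.119) [heading=72, move]
LT 45: heading 72 -> 117
PU: pen up
FD 17: (0.438,-17.119) -> (-7.28,-1.972) [heading=117, move]
RT 72: heading 117 -> 45
FD 4: (-7.28,-1.972) -> (-4.452,0.857) [heading=45, move]
FD 18: (-4.452,0.857) -> (8.276,13.584) [heading=45, move]
RT 45: heading 45 -> 0
LT 30: heading 0 -> 30
LT 60: heading 30 -> 90
Final: pos=(8.276,13.584), heading=90, 2 segment(s) drawn

Start position: (0, 0)
Final position: (8.276, 13.584)
Distance = 15.907; >= 1e-6 -> NOT closed

Answer: no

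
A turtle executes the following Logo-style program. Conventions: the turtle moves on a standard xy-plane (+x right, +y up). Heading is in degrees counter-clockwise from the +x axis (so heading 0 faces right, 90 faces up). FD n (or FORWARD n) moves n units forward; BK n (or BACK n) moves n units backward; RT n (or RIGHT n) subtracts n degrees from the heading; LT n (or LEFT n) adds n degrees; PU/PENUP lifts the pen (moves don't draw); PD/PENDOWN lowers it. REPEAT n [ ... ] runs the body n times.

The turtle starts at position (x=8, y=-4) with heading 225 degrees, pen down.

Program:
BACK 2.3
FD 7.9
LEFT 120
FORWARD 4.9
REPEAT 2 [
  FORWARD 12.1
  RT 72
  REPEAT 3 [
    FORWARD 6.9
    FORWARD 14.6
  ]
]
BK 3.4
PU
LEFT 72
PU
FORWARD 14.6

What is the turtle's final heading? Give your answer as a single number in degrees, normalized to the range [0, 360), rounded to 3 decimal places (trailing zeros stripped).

Executing turtle program step by step:
Start: pos=(8,-4), heading=225, pen down
BK 2.3: (8,-4) -> (9.626,-2.374) [heading=225, draw]
FD 7.9: (9.626,-2.374) -> (4.04,-7.96) [heading=225, draw]
LT 120: heading 225 -> 345
FD 4.9: (4.04,-7.96) -> (8.773,-9.228) [heading=345, draw]
REPEAT 2 [
  -- iteration 1/2 --
  FD 12.1: (8.773,-9.228) -> (20.461,-12.36) [heading=345, draw]
  RT 72: heading 345 -> 273
  REPEAT 3 [
    -- iteration 1/3 --
    FD 6.9: (20.461,-12.36) -> (20.822,-19.25) [heading=273, draw]
    FD 14.6: (20.822,-19.25) -> (21.586,-33.83) [heading=273, draw]
    -- iteration 2/3 --
    FD 6.9: (21.586,-33.83) -> (21.947,-40.721) [heading=273, draw]
    FD 14.6: (21.947,-40.721) -> (22.711,-55.301) [heading=273, draw]
    -- iteration 3/3 --
    FD 6.9: (22.711,-55.301) -> (23.073,-62.191) [heading=273, draw]
    FD 14.6: (23.073,-62.191) -> (23.837,-76.771) [heading=273, draw]
  ]
  -- iteration 2/2 --
  FD 12.1: (23.837,-76.771) -> (24.47,-88.855) [heading=273, draw]
  RT 72: heading 273 -> 201
  REPEAT 3 [
    -- iteration 1/3 --
    FD 6.9: (24.47,-88.855) -> (18.028,-91.327) [heading=201, draw]
    FD 14.6: (18.028,-91.327) -> (4.398,-96.56) [heading=201, draw]
    -- iteration 2/3 --
    FD 6.9: (4.398,-96.56) -> (-2.044,-99.032) [heading=201, draw]
    FD 14.6: (-2.044,-99.032) -> (-15.674,-104.265) [heading=201, draw]
    -- iteration 3/3 --
    FD 6.9: (-15.674,-104.265) -> (-22.116,-106.737) [heading=201, draw]
    FD 14.6: (-22.116,-106.737) -> (-35.746,-111.969) [heading=201, draw]
  ]
]
BK 3.4: (-35.746,-111.969) -> (-32.572,-110.751) [heading=201, draw]
PU: pen up
LT 72: heading 201 -> 273
PU: pen up
FD 14.6: (-32.572,-110.751) -> (-31.808,-125.331) [heading=273, move]
Final: pos=(-31.808,-125.331), heading=273, 18 segment(s) drawn

Answer: 273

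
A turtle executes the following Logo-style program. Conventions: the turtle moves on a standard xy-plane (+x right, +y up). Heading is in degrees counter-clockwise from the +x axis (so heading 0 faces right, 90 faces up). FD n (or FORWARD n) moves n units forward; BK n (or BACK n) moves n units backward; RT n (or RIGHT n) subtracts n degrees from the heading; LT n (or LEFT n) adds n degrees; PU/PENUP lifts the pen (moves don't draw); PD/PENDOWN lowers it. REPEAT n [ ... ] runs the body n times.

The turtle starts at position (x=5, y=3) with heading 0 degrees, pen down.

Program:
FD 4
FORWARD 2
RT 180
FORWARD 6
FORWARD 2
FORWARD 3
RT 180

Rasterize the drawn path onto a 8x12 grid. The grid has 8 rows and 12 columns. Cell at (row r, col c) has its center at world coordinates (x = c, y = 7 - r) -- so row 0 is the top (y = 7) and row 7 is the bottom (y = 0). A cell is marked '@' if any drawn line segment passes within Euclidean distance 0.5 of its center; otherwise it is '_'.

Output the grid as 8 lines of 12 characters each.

Answer: ____________
____________
____________
____________
@@@@@@@@@@@@
____________
____________
____________

Derivation:
Segment 0: (5,3) -> (9,3)
Segment 1: (9,3) -> (11,3)
Segment 2: (11,3) -> (5,3)
Segment 3: (5,3) -> (3,3)
Segment 4: (3,3) -> (0,3)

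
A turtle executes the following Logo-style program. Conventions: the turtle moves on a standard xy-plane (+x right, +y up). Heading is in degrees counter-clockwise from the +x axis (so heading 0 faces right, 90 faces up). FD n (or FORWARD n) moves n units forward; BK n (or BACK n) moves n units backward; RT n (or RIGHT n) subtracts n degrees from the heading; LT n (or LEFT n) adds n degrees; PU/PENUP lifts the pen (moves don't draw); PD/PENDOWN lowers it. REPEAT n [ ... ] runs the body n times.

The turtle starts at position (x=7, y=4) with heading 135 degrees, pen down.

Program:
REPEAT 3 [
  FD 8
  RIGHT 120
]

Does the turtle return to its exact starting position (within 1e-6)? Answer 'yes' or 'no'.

Executing turtle program step by step:
Start: pos=(7,4), heading=135, pen down
REPEAT 3 [
  -- iteration 1/3 --
  FD 8: (7,4) -> (1.343,9.657) [heading=135, draw]
  RT 120: heading 135 -> 15
  -- iteration 2/3 --
  FD 8: (1.343,9.657) -> (9.071,11.727) [heading=15, draw]
  RT 120: heading 15 -> 255
  -- iteration 3/3 --
  FD 8: (9.071,11.727) -> (7,4) [heading=255, draw]
  RT 120: heading 255 -> 135
]
Final: pos=(7,4), heading=135, 3 segment(s) drawn

Start position: (7, 4)
Final position: (7, 4)
Distance = 0; < 1e-6 -> CLOSED

Answer: yes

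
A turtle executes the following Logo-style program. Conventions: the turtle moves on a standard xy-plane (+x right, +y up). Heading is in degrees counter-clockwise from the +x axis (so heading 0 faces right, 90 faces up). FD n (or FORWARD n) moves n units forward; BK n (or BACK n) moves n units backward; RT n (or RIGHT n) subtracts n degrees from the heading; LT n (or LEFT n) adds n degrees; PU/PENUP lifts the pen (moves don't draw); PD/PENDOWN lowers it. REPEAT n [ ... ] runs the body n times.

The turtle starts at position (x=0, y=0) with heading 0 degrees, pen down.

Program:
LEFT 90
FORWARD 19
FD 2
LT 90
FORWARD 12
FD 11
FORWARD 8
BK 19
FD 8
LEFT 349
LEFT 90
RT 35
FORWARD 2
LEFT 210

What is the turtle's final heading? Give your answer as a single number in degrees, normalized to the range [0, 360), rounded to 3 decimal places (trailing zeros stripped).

Executing turtle program step by step:
Start: pos=(0,0), heading=0, pen down
LT 90: heading 0 -> 90
FD 19: (0,0) -> (0,19) [heading=90, draw]
FD 2: (0,19) -> (0,21) [heading=90, draw]
LT 90: heading 90 -> 180
FD 12: (0,21) -> (-12,21) [heading=180, draw]
FD 11: (-12,21) -> (-23,21) [heading=180, draw]
FD 8: (-23,21) -> (-31,21) [heading=180, draw]
BK 19: (-31,21) -> (-12,21) [heading=180, draw]
FD 8: (-12,21) -> (-20,21) [heading=180, draw]
LT 349: heading 180 -> 169
LT 90: heading 169 -> 259
RT 35: heading 259 -> 224
FD 2: (-20,21) -> (-21.439,19.611) [heading=224, draw]
LT 210: heading 224 -> 74
Final: pos=(-21.439,19.611), heading=74, 8 segment(s) drawn

Answer: 74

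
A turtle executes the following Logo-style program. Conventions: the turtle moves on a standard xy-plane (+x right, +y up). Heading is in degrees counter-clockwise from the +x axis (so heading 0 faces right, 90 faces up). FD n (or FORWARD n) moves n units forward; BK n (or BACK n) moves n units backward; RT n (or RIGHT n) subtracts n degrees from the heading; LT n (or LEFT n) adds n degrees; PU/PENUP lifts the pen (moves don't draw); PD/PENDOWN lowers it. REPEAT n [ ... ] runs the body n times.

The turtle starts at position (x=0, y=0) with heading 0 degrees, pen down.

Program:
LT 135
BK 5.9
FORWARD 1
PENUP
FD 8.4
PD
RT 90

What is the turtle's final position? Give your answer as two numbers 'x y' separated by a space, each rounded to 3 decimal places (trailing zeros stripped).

Answer: -2.475 2.475

Derivation:
Executing turtle program step by step:
Start: pos=(0,0), heading=0, pen down
LT 135: heading 0 -> 135
BK 5.9: (0,0) -> (4.172,-4.172) [heading=135, draw]
FD 1: (4.172,-4.172) -> (3.465,-3.465) [heading=135, draw]
PU: pen up
FD 8.4: (3.465,-3.465) -> (-2.475,2.475) [heading=135, move]
PD: pen down
RT 90: heading 135 -> 45
Final: pos=(-2.475,2.475), heading=45, 2 segment(s) drawn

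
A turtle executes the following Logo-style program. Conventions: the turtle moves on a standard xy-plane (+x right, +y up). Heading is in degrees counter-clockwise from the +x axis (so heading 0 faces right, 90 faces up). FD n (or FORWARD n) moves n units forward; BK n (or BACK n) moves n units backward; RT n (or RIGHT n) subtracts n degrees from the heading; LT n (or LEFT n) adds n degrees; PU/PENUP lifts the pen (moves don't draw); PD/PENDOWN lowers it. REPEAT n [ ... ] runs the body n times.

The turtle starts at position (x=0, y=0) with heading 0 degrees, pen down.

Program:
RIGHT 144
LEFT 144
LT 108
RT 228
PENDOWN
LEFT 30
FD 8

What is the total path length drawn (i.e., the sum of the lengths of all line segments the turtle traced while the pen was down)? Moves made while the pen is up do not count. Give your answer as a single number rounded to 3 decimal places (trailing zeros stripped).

Executing turtle program step by step:
Start: pos=(0,0), heading=0, pen down
RT 144: heading 0 -> 216
LT 144: heading 216 -> 0
LT 108: heading 0 -> 108
RT 228: heading 108 -> 240
PD: pen down
LT 30: heading 240 -> 270
FD 8: (0,0) -> (0,-8) [heading=270, draw]
Final: pos=(0,-8), heading=270, 1 segment(s) drawn

Segment lengths:
  seg 1: (0,0) -> (0,-8), length = 8
Total = 8

Answer: 8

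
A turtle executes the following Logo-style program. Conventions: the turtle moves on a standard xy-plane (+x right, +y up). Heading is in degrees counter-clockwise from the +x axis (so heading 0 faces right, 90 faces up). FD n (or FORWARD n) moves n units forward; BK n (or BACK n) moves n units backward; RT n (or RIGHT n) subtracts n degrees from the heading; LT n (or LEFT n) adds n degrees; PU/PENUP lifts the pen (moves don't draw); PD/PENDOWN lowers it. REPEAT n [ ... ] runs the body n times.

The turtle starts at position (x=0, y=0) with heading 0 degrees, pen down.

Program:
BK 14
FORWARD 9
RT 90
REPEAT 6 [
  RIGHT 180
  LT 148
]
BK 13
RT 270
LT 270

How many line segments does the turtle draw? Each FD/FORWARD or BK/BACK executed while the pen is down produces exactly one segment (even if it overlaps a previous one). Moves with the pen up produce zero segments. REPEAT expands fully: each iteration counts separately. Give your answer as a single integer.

Answer: 3

Derivation:
Executing turtle program step by step:
Start: pos=(0,0), heading=0, pen down
BK 14: (0,0) -> (-14,0) [heading=0, draw]
FD 9: (-14,0) -> (-5,0) [heading=0, draw]
RT 90: heading 0 -> 270
REPEAT 6 [
  -- iteration 1/6 --
  RT 180: heading 270 -> 90
  LT 148: heading 90 -> 238
  -- iteration 2/6 --
  RT 180: heading 238 -> 58
  LT 148: heading 58 -> 206
  -- iteration 3/6 --
  RT 180: heading 206 -> 26
  LT 148: heading 26 -> 174
  -- iteration 4/6 --
  RT 180: heading 174 -> 354
  LT 148: heading 354 -> 142
  -- iteration 5/6 --
  RT 180: heading 142 -> 322
  LT 148: heading 322 -> 110
  -- iteration 6/6 --
  RT 180: heading 110 -> 290
  LT 148: heading 290 -> 78
]
BK 13: (-5,0) -> (-7.703,-12.716) [heading=78, draw]
RT 270: heading 78 -> 168
LT 270: heading 168 -> 78
Final: pos=(-7.703,-12.716), heading=78, 3 segment(s) drawn
Segments drawn: 3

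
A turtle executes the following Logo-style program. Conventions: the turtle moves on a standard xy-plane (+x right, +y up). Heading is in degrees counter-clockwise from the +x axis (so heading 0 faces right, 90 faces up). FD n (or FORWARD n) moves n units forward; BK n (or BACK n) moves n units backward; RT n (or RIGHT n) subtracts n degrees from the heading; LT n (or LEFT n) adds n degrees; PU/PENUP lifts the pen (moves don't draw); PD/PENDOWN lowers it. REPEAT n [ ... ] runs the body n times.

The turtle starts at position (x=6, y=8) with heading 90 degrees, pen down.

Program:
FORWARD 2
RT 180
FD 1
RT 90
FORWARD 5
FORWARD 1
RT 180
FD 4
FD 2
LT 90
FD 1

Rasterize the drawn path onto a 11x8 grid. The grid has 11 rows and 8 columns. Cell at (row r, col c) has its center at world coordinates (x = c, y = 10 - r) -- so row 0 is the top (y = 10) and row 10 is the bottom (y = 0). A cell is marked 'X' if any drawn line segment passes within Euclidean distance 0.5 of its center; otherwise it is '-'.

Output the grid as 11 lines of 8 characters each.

Segment 0: (6,8) -> (6,10)
Segment 1: (6,10) -> (6,9)
Segment 2: (6,9) -> (1,9)
Segment 3: (1,9) -> (0,9)
Segment 4: (0,9) -> (4,9)
Segment 5: (4,9) -> (6,9)
Segment 6: (6,9) -> (6,10)

Answer: ------X-
XXXXXXX-
------X-
--------
--------
--------
--------
--------
--------
--------
--------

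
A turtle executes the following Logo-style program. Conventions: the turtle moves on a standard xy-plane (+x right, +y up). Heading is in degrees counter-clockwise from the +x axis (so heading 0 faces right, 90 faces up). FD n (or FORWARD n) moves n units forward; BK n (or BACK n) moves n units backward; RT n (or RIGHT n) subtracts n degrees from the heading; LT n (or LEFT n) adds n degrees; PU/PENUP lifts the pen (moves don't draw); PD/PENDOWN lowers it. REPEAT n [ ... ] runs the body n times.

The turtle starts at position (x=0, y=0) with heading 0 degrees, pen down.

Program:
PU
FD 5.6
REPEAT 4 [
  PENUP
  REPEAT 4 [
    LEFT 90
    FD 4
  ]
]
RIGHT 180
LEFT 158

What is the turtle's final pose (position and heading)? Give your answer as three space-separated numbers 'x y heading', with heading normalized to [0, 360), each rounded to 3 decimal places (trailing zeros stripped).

Answer: 5.6 0 338

Derivation:
Executing turtle program step by step:
Start: pos=(0,0), heading=0, pen down
PU: pen up
FD 5.6: (0,0) -> (5.6,0) [heading=0, move]
REPEAT 4 [
  -- iteration 1/4 --
  PU: pen up
  REPEAT 4 [
    -- iteration 1/4 --
    LT 90: heading 0 -> 90
    FD 4: (5.6,0) -> (5.6,4) [heading=90, move]
    -- iteration 2/4 --
    LT 90: heading 90 -> 180
    FD 4: (5.6,4) -> (1.6,4) [heading=180, move]
    -- iteration 3/4 --
    LT 90: heading 180 -> 270
    FD 4: (1.6,4) -> (1.6,0) [heading=270, move]
    -- iteration 4/4 --
    LT 90: heading 270 -> 0
    FD 4: (1.6,0) -> (5.6,0) [heading=0, move]
  ]
  -- iteration 2/4 --
  PU: pen up
  REPEAT 4 [
    -- iteration 1/4 --
    LT 90: heading 0 -> 90
    FD 4: (5.6,0) -> (5.6,4) [heading=90, move]
    -- iteration 2/4 --
    LT 90: heading 90 -> 180
    FD 4: (5.6,4) -> (1.6,4) [heading=180, move]
    -- iteration 3/4 --
    LT 90: heading 180 -> 270
    FD 4: (1.6,4) -> (1.6,0) [heading=270, move]
    -- iteration 4/4 --
    LT 90: heading 270 -> 0
    FD 4: (1.6,0) -> (5.6,0) [heading=0, move]
  ]
  -- iteration 3/4 --
  PU: pen up
  REPEAT 4 [
    -- iteration 1/4 --
    LT 90: heading 0 -> 90
    FD 4: (5.6,0) -> (5.6,4) [heading=90, move]
    -- iteration 2/4 --
    LT 90: heading 90 -> 180
    FD 4: (5.6,4) -> (1.6,4) [heading=180, move]
    -- iteration 3/4 --
    LT 90: heading 180 -> 270
    FD 4: (1.6,4) -> (1.6,0) [heading=270, move]
    -- iteration 4/4 --
    LT 90: heading 270 -> 0
    FD 4: (1.6,0) -> (5.6,0) [heading=0, move]
  ]
  -- iteration 4/4 --
  PU: pen up
  REPEAT 4 [
    -- iteration 1/4 --
    LT 90: heading 0 -> 90
    FD 4: (5.6,0) -> (5.6,4) [heading=90, move]
    -- iteration 2/4 --
    LT 90: heading 90 -> 180
    FD 4: (5.6,4) -> (1.6,4) [heading=180, move]
    -- iteration 3/4 --
    LT 90: heading 180 -> 270
    FD 4: (1.6,4) -> (1.6,0) [heading=270, move]
    -- iteration 4/4 --
    LT 90: heading 270 -> 0
    FD 4: (1.6,0) -> (5.6,0) [heading=0, move]
  ]
]
RT 180: heading 0 -> 180
LT 158: heading 180 -> 338
Final: pos=(5.6,0), heading=338, 0 segment(s) drawn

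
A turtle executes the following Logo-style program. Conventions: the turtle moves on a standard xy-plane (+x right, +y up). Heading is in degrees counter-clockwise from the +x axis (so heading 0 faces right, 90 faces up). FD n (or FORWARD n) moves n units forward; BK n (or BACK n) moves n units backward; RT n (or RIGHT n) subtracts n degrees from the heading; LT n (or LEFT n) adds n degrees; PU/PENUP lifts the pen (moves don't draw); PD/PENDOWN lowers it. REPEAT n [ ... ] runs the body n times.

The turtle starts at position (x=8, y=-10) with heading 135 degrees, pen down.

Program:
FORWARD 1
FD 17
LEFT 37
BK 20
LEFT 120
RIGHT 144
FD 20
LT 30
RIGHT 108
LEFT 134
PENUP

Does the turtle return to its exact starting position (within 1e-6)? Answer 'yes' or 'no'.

Answer: no

Derivation:
Executing turtle program step by step:
Start: pos=(8,-10), heading=135, pen down
FD 1: (8,-10) -> (7.293,-9.293) [heading=135, draw]
FD 17: (7.293,-9.293) -> (-4.728,2.728) [heading=135, draw]
LT 37: heading 135 -> 172
BK 20: (-4.728,2.728) -> (15.077,-0.056) [heading=172, draw]
LT 120: heading 172 -> 292
RT 144: heading 292 -> 148
FD 20: (15.077,-0.056) -> (-1.884,10.543) [heading=148, draw]
LT 30: heading 148 -> 178
RT 108: heading 178 -> 70
LT 134: heading 70 -> 204
PU: pen up
Final: pos=(-1.884,10.543), heading=204, 4 segment(s) drawn

Start position: (8, -10)
Final position: (-1.884, 10.543)
Distance = 22.797; >= 1e-6 -> NOT closed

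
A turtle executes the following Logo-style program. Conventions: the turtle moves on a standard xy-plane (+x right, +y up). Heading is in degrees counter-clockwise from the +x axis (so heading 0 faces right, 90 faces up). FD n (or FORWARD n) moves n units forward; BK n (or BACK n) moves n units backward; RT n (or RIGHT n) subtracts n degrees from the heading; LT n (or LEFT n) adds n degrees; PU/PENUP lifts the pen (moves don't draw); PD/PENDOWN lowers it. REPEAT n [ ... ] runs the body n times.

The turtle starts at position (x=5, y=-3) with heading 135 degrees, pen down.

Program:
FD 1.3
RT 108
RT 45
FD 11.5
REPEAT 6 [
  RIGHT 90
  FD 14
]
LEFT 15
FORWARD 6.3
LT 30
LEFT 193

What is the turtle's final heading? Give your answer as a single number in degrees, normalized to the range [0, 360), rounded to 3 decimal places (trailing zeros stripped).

Answer: 40

Derivation:
Executing turtle program step by step:
Start: pos=(5,-3), heading=135, pen down
FD 1.3: (5,-3) -> (4.081,-2.081) [heading=135, draw]
RT 108: heading 135 -> 27
RT 45: heading 27 -> 342
FD 11.5: (4.081,-2.081) -> (15.018,-5.634) [heading=342, draw]
REPEAT 6 [
  -- iteration 1/6 --
  RT 90: heading 342 -> 252
  FD 14: (15.018,-5.634) -> (10.692,-18.949) [heading=252, draw]
  -- iteration 2/6 --
  RT 90: heading 252 -> 162
  FD 14: (10.692,-18.949) -> (-2.623,-14.623) [heading=162, draw]
  -- iteration 3/6 --
  RT 90: heading 162 -> 72
  FD 14: (-2.623,-14.623) -> (1.703,-1.308) [heading=72, draw]
  -- iteration 4/6 --
  RT 90: heading 72 -> 342
  FD 14: (1.703,-1.308) -> (15.018,-5.634) [heading=342, draw]
  -- iteration 5/6 --
  RT 90: heading 342 -> 252
  FD 14: (15.018,-5.634) -> (10.692,-18.949) [heading=252, draw]
  -- iteration 6/6 --
  RT 90: heading 252 -> 162
  FD 14: (10.692,-18.949) -> (-2.623,-14.623) [heading=162, draw]
]
LT 15: heading 162 -> 177
FD 6.3: (-2.623,-14.623) -> (-8.914,-14.293) [heading=177, draw]
LT 30: heading 177 -> 207
LT 193: heading 207 -> 40
Final: pos=(-8.914,-14.293), heading=40, 9 segment(s) drawn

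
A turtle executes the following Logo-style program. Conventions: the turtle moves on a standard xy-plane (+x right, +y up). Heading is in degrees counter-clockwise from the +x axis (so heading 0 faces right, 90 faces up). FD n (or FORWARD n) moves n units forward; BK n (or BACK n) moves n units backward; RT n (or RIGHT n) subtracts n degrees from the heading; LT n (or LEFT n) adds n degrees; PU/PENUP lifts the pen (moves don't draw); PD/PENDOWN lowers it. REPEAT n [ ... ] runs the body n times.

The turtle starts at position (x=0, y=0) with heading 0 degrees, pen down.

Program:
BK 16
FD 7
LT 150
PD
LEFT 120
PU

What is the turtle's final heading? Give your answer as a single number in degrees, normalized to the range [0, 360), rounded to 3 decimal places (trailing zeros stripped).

Executing turtle program step by step:
Start: pos=(0,0), heading=0, pen down
BK 16: (0,0) -> (-16,0) [heading=0, draw]
FD 7: (-16,0) -> (-9,0) [heading=0, draw]
LT 150: heading 0 -> 150
PD: pen down
LT 120: heading 150 -> 270
PU: pen up
Final: pos=(-9,0), heading=270, 2 segment(s) drawn

Answer: 270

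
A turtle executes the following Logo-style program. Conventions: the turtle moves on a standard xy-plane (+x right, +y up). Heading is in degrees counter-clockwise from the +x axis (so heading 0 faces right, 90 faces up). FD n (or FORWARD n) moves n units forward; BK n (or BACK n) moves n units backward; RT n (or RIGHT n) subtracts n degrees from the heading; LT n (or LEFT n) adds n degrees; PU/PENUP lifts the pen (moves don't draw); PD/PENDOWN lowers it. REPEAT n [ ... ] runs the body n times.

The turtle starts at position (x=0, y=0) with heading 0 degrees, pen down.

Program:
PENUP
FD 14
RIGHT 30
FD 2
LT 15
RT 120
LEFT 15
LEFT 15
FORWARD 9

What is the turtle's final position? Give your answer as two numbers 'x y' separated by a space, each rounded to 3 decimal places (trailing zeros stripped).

Executing turtle program step by step:
Start: pos=(0,0), heading=0, pen down
PU: pen up
FD 14: (0,0) -> (14,0) [heading=0, move]
RT 30: heading 0 -> 330
FD 2: (14,0) -> (15.732,-1) [heading=330, move]
LT 15: heading 330 -> 345
RT 120: heading 345 -> 225
LT 15: heading 225 -> 240
LT 15: heading 240 -> 255
FD 9: (15.732,-1) -> (13.403,-9.693) [heading=255, move]
Final: pos=(13.403,-9.693), heading=255, 0 segment(s) drawn

Answer: 13.403 -9.693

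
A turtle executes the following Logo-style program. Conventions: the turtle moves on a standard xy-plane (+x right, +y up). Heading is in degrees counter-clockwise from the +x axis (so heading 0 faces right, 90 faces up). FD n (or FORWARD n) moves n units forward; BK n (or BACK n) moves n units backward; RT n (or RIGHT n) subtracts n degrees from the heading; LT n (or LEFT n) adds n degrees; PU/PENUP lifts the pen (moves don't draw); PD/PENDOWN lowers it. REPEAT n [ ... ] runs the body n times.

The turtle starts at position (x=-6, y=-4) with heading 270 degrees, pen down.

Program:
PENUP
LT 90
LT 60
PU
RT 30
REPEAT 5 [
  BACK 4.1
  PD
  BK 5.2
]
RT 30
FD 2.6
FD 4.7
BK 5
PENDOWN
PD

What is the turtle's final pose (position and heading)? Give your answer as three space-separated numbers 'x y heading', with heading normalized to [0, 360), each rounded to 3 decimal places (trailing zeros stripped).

Answer: -43.97 -27.25 0

Derivation:
Executing turtle program step by step:
Start: pos=(-6,-4), heading=270, pen down
PU: pen up
LT 90: heading 270 -> 0
LT 60: heading 0 -> 60
PU: pen up
RT 30: heading 60 -> 30
REPEAT 5 [
  -- iteration 1/5 --
  BK 4.1: (-6,-4) -> (-9.551,-6.05) [heading=30, move]
  PD: pen down
  BK 5.2: (-9.551,-6.05) -> (-14.054,-8.65) [heading=30, draw]
  -- iteration 2/5 --
  BK 4.1: (-14.054,-8.65) -> (-17.605,-10.7) [heading=30, draw]
  PD: pen down
  BK 5.2: (-17.605,-10.7) -> (-22.108,-13.3) [heading=30, draw]
  -- iteration 3/5 --
  BK 4.1: (-22.108,-13.3) -> (-25.659,-15.35) [heading=30, draw]
  PD: pen down
  BK 5.2: (-25.659,-15.35) -> (-30.162,-17.95) [heading=30, draw]
  -- iteration 4/5 --
  BK 4.1: (-30.162,-17.95) -> (-33.713,-20) [heading=30, draw]
  PD: pen down
  BK 5.2: (-33.713,-20) -> (-38.216,-22.6) [heading=30, draw]
  -- iteration 5/5 --
  BK 4.1: (-38.216,-22.6) -> (-41.767,-24.65) [heading=30, draw]
  PD: pen down
  BK 5.2: (-41.767,-24.65) -> (-46.27,-27.25) [heading=30, draw]
]
RT 30: heading 30 -> 0
FD 2.6: (-46.27,-27.25) -> (-43.67,-27.25) [heading=0, draw]
FD 4.7: (-43.67,-27.25) -> (-38.97,-27.25) [heading=0, draw]
BK 5: (-38.97,-27.25) -> (-43.97,-27.25) [heading=0, draw]
PD: pen down
PD: pen down
Final: pos=(-43.97,-27.25), heading=0, 12 segment(s) drawn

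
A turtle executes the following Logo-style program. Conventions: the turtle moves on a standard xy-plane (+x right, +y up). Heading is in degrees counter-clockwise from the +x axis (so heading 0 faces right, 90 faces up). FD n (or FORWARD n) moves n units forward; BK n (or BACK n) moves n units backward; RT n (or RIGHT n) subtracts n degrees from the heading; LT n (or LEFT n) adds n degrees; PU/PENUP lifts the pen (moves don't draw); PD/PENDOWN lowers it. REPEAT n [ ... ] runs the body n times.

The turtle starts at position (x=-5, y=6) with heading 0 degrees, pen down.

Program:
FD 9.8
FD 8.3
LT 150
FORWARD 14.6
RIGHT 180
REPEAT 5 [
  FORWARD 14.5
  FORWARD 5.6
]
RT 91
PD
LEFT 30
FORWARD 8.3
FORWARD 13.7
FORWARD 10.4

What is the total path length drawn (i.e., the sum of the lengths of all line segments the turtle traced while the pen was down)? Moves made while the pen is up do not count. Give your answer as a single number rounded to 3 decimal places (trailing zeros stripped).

Executing turtle program step by step:
Start: pos=(-5,6), heading=0, pen down
FD 9.8: (-5,6) -> (4.8,6) [heading=0, draw]
FD 8.3: (4.8,6) -> (13.1,6) [heading=0, draw]
LT 150: heading 0 -> 150
FD 14.6: (13.1,6) -> (0.456,13.3) [heading=150, draw]
RT 180: heading 150 -> 330
REPEAT 5 [
  -- iteration 1/5 --
  FD 14.5: (0.456,13.3) -> (13.013,6.05) [heading=330, draw]
  FD 5.6: (13.013,6.05) -> (17.863,3.25) [heading=330, draw]
  -- iteration 2/5 --
  FD 14.5: (17.863,3.25) -> (30.421,-4) [heading=330, draw]
  FD 5.6: (30.421,-4) -> (35.27,-6.8) [heading=330, draw]
  -- iteration 3/5 --
  FD 14.5: (35.27,-6.8) -> (47.828,-14.05) [heading=330, draw]
  FD 5.6: (47.828,-14.05) -> (52.677,-16.85) [heading=330, draw]
  -- iteration 4/5 --
  FD 14.5: (52.677,-16.85) -> (65.235,-24.1) [heading=330, draw]
  FD 5.6: (65.235,-24.1) -> (70.084,-26.9) [heading=330, draw]
  -- iteration 5/5 --
  FD 14.5: (70.084,-26.9) -> (82.642,-34.15) [heading=330, draw]
  FD 5.6: (82.642,-34.15) -> (87.492,-36.95) [heading=330, draw]
]
RT 91: heading 330 -> 239
PD: pen down
LT 30: heading 239 -> 269
FD 8.3: (87.492,-36.95) -> (87.347,-45.249) [heading=269, draw]
FD 13.7: (87.347,-45.249) -> (87.108,-58.947) [heading=269, draw]
FD 10.4: (87.108,-58.947) -> (86.926,-69.345) [heading=269, draw]
Final: pos=(86.926,-69.345), heading=269, 16 segment(s) drawn

Segment lengths:
  seg 1: (-5,6) -> (4.8,6), length = 9.8
  seg 2: (4.8,6) -> (13.1,6), length = 8.3
  seg 3: (13.1,6) -> (0.456,13.3), length = 14.6
  seg 4: (0.456,13.3) -> (13.013,6.05), length = 14.5
  seg 5: (13.013,6.05) -> (17.863,3.25), length = 5.6
  seg 6: (17.863,3.25) -> (30.421,-4), length = 14.5
  seg 7: (30.421,-4) -> (35.27,-6.8), length = 5.6
  seg 8: (35.27,-6.8) -> (47.828,-14.05), length = 14.5
  seg 9: (47.828,-14.05) -> (52.677,-16.85), length = 5.6
  seg 10: (52.677,-16.85) -> (65.235,-24.1), length = 14.5
  seg 11: (65.235,-24.1) -> (70.084,-26.9), length = 5.6
  seg 12: (70.084,-26.9) -> (82.642,-34.15), length = 14.5
  seg 13: (82.642,-34.15) -> (87.492,-36.95), length = 5.6
  seg 14: (87.492,-36.95) -> (87.347,-45.249), length = 8.3
  seg 15: (87.347,-45.249) -> (87.108,-58.947), length = 13.7
  seg 16: (87.108,-58.947) -> (86.926,-69.345), length = 10.4
Total = 165.6

Answer: 165.6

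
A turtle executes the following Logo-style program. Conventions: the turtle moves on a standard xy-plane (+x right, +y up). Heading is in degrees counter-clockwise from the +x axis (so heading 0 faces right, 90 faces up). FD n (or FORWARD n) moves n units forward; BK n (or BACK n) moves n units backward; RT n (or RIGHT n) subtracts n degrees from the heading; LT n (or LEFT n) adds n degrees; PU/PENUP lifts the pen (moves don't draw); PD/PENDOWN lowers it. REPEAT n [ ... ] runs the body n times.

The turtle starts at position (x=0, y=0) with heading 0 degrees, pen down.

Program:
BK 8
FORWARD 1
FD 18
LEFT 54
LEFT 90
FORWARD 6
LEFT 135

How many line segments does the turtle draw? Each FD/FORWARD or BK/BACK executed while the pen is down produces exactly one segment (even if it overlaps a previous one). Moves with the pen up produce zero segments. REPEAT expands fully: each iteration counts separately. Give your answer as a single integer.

Executing turtle program step by step:
Start: pos=(0,0), heading=0, pen down
BK 8: (0,0) -> (-8,0) [heading=0, draw]
FD 1: (-8,0) -> (-7,0) [heading=0, draw]
FD 18: (-7,0) -> (11,0) [heading=0, draw]
LT 54: heading 0 -> 54
LT 90: heading 54 -> 144
FD 6: (11,0) -> (6.146,3.527) [heading=144, draw]
LT 135: heading 144 -> 279
Final: pos=(6.146,3.527), heading=279, 4 segment(s) drawn
Segments drawn: 4

Answer: 4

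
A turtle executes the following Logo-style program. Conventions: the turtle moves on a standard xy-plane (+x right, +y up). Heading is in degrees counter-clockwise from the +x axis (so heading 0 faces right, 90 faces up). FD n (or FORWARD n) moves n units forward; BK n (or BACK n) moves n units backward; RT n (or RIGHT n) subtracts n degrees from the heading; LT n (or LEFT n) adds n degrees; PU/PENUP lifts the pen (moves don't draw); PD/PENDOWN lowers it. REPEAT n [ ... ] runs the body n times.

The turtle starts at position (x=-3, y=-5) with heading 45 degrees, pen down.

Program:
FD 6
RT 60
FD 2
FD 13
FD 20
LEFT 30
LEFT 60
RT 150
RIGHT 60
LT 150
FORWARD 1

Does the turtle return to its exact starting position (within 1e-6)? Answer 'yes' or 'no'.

Executing turtle program step by step:
Start: pos=(-3,-5), heading=45, pen down
FD 6: (-3,-5) -> (1.243,-0.757) [heading=45, draw]
RT 60: heading 45 -> 345
FD 2: (1.243,-0.757) -> (3.174,-1.275) [heading=345, draw]
FD 13: (3.174,-1.275) -> (15.732,-4.64) [heading=345, draw]
FD 20: (15.732,-4.64) -> (35.05,-9.816) [heading=345, draw]
LT 30: heading 345 -> 15
LT 60: heading 15 -> 75
RT 150: heading 75 -> 285
RT 60: heading 285 -> 225
LT 150: heading 225 -> 15
FD 1: (35.05,-9.816) -> (36.016,-9.557) [heading=15, draw]
Final: pos=(36.016,-9.557), heading=15, 5 segment(s) drawn

Start position: (-3, -5)
Final position: (36.016, -9.557)
Distance = 39.281; >= 1e-6 -> NOT closed

Answer: no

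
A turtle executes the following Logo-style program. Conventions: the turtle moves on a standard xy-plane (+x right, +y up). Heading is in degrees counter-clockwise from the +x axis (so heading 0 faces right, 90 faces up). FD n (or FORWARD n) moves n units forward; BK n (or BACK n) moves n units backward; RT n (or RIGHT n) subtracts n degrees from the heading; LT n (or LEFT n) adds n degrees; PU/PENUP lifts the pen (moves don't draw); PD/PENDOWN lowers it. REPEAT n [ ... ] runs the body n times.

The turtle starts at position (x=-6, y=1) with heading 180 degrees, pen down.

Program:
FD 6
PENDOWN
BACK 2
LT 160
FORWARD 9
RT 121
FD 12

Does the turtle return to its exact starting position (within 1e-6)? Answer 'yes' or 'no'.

Answer: no

Derivation:
Executing turtle program step by step:
Start: pos=(-6,1), heading=180, pen down
FD 6: (-6,1) -> (-12,1) [heading=180, draw]
PD: pen down
BK 2: (-12,1) -> (-10,1) [heading=180, draw]
LT 160: heading 180 -> 340
FD 9: (-10,1) -> (-1.543,-2.078) [heading=340, draw]
RT 121: heading 340 -> 219
FD 12: (-1.543,-2.078) -> (-10.869,-9.63) [heading=219, draw]
Final: pos=(-10.869,-9.63), heading=219, 4 segment(s) drawn

Start position: (-6, 1)
Final position: (-10.869, -9.63)
Distance = 11.692; >= 1e-6 -> NOT closed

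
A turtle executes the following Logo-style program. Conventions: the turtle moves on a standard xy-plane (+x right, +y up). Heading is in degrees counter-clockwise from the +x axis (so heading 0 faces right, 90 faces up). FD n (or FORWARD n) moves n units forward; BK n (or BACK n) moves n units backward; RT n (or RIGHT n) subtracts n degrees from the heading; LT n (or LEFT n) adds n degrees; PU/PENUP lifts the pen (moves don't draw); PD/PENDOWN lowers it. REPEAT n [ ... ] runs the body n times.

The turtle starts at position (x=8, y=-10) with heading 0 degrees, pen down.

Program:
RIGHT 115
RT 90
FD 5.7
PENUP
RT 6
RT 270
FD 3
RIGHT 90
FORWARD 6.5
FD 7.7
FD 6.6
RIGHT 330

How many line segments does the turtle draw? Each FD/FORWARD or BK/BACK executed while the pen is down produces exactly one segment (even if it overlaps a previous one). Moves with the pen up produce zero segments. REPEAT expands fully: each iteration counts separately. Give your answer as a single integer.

Executing turtle program step by step:
Start: pos=(8,-10), heading=0, pen down
RT 115: heading 0 -> 245
RT 90: heading 245 -> 155
FD 5.7: (8,-10) -> (2.834,-7.591) [heading=155, draw]
PU: pen up
RT 6: heading 155 -> 149
RT 270: heading 149 -> 239
FD 3: (2.834,-7.591) -> (1.289,-10.163) [heading=239, move]
RT 90: heading 239 -> 149
FD 6.5: (1.289,-10.163) -> (-4.283,-6.815) [heading=149, move]
FD 7.7: (-4.283,-6.815) -> (-10.883,-2.849) [heading=149, move]
FD 6.6: (-10.883,-2.849) -> (-16.54,0.55) [heading=149, move]
RT 330: heading 149 -> 179
Final: pos=(-16.54,0.55), heading=179, 1 segment(s) drawn
Segments drawn: 1

Answer: 1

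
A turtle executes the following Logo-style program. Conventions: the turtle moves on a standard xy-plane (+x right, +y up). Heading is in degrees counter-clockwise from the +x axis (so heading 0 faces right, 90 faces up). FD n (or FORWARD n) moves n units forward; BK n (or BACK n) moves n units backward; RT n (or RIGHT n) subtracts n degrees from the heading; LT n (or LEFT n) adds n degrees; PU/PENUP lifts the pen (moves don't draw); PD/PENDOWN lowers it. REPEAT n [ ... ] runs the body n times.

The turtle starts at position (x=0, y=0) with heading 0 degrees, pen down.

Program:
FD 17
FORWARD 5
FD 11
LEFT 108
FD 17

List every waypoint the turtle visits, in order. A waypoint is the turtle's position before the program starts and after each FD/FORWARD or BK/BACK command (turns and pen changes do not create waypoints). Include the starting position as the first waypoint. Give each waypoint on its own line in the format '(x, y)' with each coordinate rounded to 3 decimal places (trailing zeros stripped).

Answer: (0, 0)
(17, 0)
(22, 0)
(33, 0)
(27.747, 16.168)

Derivation:
Executing turtle program step by step:
Start: pos=(0,0), heading=0, pen down
FD 17: (0,0) -> (17,0) [heading=0, draw]
FD 5: (17,0) -> (22,0) [heading=0, draw]
FD 11: (22,0) -> (33,0) [heading=0, draw]
LT 108: heading 0 -> 108
FD 17: (33,0) -> (27.747,16.168) [heading=108, draw]
Final: pos=(27.747,16.168), heading=108, 4 segment(s) drawn
Waypoints (5 total):
(0, 0)
(17, 0)
(22, 0)
(33, 0)
(27.747, 16.168)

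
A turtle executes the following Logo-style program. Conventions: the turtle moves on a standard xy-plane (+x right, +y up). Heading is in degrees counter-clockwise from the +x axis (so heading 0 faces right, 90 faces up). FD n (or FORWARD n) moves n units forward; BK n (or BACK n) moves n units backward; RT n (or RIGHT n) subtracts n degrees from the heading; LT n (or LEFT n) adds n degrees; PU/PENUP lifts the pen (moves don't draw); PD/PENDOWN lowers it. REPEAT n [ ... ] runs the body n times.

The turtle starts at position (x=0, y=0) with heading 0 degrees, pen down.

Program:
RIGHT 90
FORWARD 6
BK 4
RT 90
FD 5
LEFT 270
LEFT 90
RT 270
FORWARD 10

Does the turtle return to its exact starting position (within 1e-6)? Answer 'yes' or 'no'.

Executing turtle program step by step:
Start: pos=(0,0), heading=0, pen down
RT 90: heading 0 -> 270
FD 6: (0,0) -> (0,-6) [heading=270, draw]
BK 4: (0,-6) -> (0,-2) [heading=270, draw]
RT 90: heading 270 -> 180
FD 5: (0,-2) -> (-5,-2) [heading=180, draw]
LT 270: heading 180 -> 90
LT 90: heading 90 -> 180
RT 270: heading 180 -> 270
FD 10: (-5,-2) -> (-5,-12) [heading=270, draw]
Final: pos=(-5,-12), heading=270, 4 segment(s) drawn

Start position: (0, 0)
Final position: (-5, -12)
Distance = 13; >= 1e-6 -> NOT closed

Answer: no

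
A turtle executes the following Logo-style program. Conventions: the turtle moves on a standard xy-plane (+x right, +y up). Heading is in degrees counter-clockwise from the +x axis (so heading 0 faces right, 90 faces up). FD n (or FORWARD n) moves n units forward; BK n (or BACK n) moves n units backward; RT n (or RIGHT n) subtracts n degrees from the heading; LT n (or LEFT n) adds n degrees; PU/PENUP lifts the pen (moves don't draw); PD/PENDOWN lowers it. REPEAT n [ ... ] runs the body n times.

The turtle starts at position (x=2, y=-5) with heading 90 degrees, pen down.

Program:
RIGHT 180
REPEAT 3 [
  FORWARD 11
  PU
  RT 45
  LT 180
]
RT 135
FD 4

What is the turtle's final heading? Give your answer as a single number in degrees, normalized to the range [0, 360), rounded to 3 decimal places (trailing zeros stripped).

Answer: 180

Derivation:
Executing turtle program step by step:
Start: pos=(2,-5), heading=90, pen down
RT 180: heading 90 -> 270
REPEAT 3 [
  -- iteration 1/3 --
  FD 11: (2,-5) -> (2,-16) [heading=270, draw]
  PU: pen up
  RT 45: heading 270 -> 225
  LT 180: heading 225 -> 45
  -- iteration 2/3 --
  FD 11: (2,-16) -> (9.778,-8.222) [heading=45, move]
  PU: pen up
  RT 45: heading 45 -> 0
  LT 180: heading 0 -> 180
  -- iteration 3/3 --
  FD 11: (9.778,-8.222) -> (-1.222,-8.222) [heading=180, move]
  PU: pen up
  RT 45: heading 180 -> 135
  LT 180: heading 135 -> 315
]
RT 135: heading 315 -> 180
FD 4: (-1.222,-8.222) -> (-5.222,-8.222) [heading=180, move]
Final: pos=(-5.222,-8.222), heading=180, 1 segment(s) drawn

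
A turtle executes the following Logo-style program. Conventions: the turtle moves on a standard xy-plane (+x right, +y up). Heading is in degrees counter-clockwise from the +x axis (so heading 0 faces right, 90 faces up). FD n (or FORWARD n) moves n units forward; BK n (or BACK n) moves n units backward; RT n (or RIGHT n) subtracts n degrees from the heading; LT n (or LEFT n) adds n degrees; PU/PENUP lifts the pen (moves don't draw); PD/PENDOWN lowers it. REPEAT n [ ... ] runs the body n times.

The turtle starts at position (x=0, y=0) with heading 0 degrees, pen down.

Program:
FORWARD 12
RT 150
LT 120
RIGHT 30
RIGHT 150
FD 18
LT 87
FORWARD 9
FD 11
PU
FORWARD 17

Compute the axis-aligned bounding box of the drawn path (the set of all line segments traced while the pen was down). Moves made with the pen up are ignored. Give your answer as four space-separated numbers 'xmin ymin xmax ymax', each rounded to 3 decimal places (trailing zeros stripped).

Executing turtle program step by step:
Start: pos=(0,0), heading=0, pen down
FD 12: (0,0) -> (12,0) [heading=0, draw]
RT 150: heading 0 -> 210
LT 120: heading 210 -> 330
RT 30: heading 330 -> 300
RT 150: heading 300 -> 150
FD 18: (12,0) -> (-3.588,9) [heading=150, draw]
LT 87: heading 150 -> 237
FD 9: (-3.588,9) -> (-8.49,1.452) [heading=237, draw]
FD 11: (-8.49,1.452) -> (-14.481,-7.773) [heading=237, draw]
PU: pen up
FD 17: (-14.481,-7.773) -> (-23.74,-22.031) [heading=237, move]
Final: pos=(-23.74,-22.031), heading=237, 4 segment(s) drawn

Segment endpoints: x in {-14.481, -8.49, -3.588, 0, 12}, y in {-7.773, 0, 1.452, 9}
xmin=-14.481, ymin=-7.773, xmax=12, ymax=9

Answer: -14.481 -7.773 12 9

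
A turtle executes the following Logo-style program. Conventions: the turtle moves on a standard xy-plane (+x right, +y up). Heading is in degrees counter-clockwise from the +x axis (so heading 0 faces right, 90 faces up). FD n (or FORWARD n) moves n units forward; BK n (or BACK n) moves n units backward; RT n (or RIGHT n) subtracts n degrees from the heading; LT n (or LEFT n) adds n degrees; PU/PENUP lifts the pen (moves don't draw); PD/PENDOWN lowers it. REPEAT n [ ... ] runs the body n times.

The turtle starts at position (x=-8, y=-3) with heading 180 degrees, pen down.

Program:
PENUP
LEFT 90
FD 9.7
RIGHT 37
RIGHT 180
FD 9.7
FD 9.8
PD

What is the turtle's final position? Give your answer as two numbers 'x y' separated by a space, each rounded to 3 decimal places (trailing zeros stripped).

Answer: 3.735 2.873

Derivation:
Executing turtle program step by step:
Start: pos=(-8,-3), heading=180, pen down
PU: pen up
LT 90: heading 180 -> 270
FD 9.7: (-8,-3) -> (-8,-12.7) [heading=270, move]
RT 37: heading 270 -> 233
RT 180: heading 233 -> 53
FD 9.7: (-8,-12.7) -> (-2.162,-4.953) [heading=53, move]
FD 9.8: (-2.162,-4.953) -> (3.735,2.873) [heading=53, move]
PD: pen down
Final: pos=(3.735,2.873), heading=53, 0 segment(s) drawn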